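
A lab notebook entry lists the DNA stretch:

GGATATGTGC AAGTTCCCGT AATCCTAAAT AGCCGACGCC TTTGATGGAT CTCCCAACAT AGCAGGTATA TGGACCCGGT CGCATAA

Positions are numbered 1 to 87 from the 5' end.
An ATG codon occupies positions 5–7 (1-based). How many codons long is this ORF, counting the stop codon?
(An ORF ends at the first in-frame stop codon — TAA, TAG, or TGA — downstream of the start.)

6

Codons from position 5: ATG (5–7), TGC (8–10), AAG (11–13), TTC (14–16), CCG (17–19), TAA (20–22).
TAA is the first in-frame stop; that's 6 codons including the stop.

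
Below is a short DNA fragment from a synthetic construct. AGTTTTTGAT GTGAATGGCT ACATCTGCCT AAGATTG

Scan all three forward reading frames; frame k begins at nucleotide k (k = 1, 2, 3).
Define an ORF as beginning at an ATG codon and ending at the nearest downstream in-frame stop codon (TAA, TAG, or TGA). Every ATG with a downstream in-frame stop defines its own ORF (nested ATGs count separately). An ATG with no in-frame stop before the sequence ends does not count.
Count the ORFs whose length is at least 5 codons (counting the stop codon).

Frame 1: AGT TTT TGA TGT GAA TGG CTA CAT CTG CCT AAG ATT — no ATG→stop ORF.
Frame 2: GTT TTT GAT GTG AAT GGC TAC ATC TGC CTA AGA TTG — no ATG→stop ORF.
Frame 3: TTT TTG ATG TGA ATG GCT ACA TCT GCC TAA GAT — ATG at 9, stop TGA at 12 → 6 nt; ATG at 15, stop TAA at 30 → 18 nt.
ORFs ≥ 5 codons: frame 3 15–32 (6 codons). Count = 1.

1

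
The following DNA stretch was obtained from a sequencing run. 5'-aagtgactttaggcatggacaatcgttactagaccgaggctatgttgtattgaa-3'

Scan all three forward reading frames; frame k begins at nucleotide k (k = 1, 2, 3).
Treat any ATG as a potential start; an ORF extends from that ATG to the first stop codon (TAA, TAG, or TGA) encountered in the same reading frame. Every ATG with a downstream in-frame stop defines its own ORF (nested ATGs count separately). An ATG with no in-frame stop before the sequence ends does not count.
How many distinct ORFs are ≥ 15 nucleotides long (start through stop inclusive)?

Frame 1: AAG TGA CTT TAG GCA TGG ACA ATC GTT ACT AGA CCG AGG CTA TGT TGT ATT GAA — no ATG→stop ORF.
Frame 2: AGT GAC TTT AGG CAT GGA CAA TCG TTA CTA GAC CGA GGC TAT GTT GTA TTG — no ATG→stop ORF.
Frame 3: GTG ACT TTA GGC ATG GAC AAT CGT TAC TAG ACC GAG GCT ATG TTG TAT TGA — ATG at 15, stop TAG at 30 → 18 nt; ATG at 42, stop TGA at 51 → 12 nt.
ORFs ≥ 15 nucleotides: frame 3 15–32 (18 nucleotides). Count = 1.

1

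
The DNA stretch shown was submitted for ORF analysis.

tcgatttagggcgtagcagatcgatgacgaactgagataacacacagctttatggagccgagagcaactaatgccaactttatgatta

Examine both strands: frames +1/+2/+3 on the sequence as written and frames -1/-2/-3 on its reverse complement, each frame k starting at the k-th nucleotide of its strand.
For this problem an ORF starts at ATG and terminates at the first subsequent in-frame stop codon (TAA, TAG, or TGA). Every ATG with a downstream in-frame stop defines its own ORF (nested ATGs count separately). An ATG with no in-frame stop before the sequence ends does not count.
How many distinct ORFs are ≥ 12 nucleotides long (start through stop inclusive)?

2

Reverse complement (5'→3'): TAATCATAAAGTTGGCATTAGTTGCTCTCGGCTCCATAAAGCTGTGTGTTATCTCAGTTCGTCATCGATCTGCTACGCCCTAAATCGA
Frame +1: TCG ATT TAG GGC GTA GCA GAT CGA TGA CGA ACT GAG ATA ACA CAC AGC TTT ATG GAG CCG AGA GCA ACT AAT GCC AAC TTT ATG ATT — no ATG→stop ORF.
Frame +2: CGA TTT AGG GCG TAG CAG ATC GAT GAC GAA CTG AGA TAA CAC ACA GCT TTA TGG AGC CGA GAG CAA CTA ATG CCA ACT TTA TGA TTA — ATG at 71, stop TGA at 83 → 15 nt.
Frame +3: GAT TTA GGG CGT AGC AGA TCG ATG ACG AAC TGA GAT AAC ACA CAG CTT TAT GGA GCC GAG AGC AAC TAA TGC CAA CTT TAT GAT — ATG at 24, stop TGA at 33 → 12 nt.
Frame -1: TAA TCA TAA AGT TGG CAT TAG TTG CTC TCG GCT CCA TAA AGC TGT GTG TTA TCT CAG TTC GTC ATC GAT CTG CTA CGC CCT AAA TCG — no ATG→stop ORF.
Frame -2: AAT CAT AAA GTT GGC ATT AGT TGC TCT CGG CTC CAT AAA GCT GTG TGT TAT CTC AGT TCG TCA TCG ATC TGC TAC GCC CTA AAT CGA — no ATG→stop ORF.
Frame -3: ATC ATA AAG TTG GCA TTA GTT GCT CTC GGC TCC ATA AAG CTG TGT GTT ATC TCA GTT CGT CAT CGA TCT GCT ACG CCC TAA ATC — no ATG→stop ORF.
ORFs ≥ 12 nucleotides: frame +2 71–85 (15 nucleotides), frame +3 24–35 (12 nucleotides). Count = 2.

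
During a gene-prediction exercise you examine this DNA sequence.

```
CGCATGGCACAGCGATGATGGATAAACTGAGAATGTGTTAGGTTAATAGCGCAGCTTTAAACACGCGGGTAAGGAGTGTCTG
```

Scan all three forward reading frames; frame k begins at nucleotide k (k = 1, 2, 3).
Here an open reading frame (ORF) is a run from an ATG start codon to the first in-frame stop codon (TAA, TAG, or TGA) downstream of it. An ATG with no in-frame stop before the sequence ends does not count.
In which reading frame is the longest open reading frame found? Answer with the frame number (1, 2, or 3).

3

Frame 1: CGC ATG GCA CAG CGA TGA TGG ATA AAC TGA GAA TGT GTT AGG TTA ATA GCG CAG CTT TAA ACA CGC GGG TAA GGA GTG TCT — ATG at 4, stop TGA at 16 → 15 nt.
Frame 2: GCA TGG CAC AGC GAT GAT GGA TAA ACT GAG AAT GTG TTA GGT TAA TAG CGC AGC TTT AAA CAC GCG GGT AAG GAG TGT CTG — no ATG→stop ORF.
Frame 3: CAT GGC ACA GCG ATG ATG GAT AAA CTG AGA ATG TGT TAG GTT AAT AGC GCA GCT TTA AAC ACG CGG GTA AGG AGT GTC — ATG at 15, stop TAG at 39 → 27 nt; ATG at 18, stop TAG at 39 → 24 nt; ATG at 33, stop TAG at 39 → 9 nt.
Longest ORF is 27 nt in frame 3 (positions 15–41).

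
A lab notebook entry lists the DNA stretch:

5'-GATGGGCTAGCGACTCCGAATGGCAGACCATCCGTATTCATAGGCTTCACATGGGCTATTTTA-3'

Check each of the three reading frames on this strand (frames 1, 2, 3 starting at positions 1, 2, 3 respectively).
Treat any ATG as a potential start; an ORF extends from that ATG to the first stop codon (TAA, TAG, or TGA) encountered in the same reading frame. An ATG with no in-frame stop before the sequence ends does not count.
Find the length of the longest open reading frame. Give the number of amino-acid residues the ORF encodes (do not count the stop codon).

7

Frame 1: GAT GGG CTA GCG ACT CCG AAT GGC AGA CCA TCC GTA TTC ATA GGC TTC ACA TGG GCT ATT TTA — no ATG→stop ORF.
Frame 2: ATG GGC TAG CGA CTC CGA ATG GCA GAC CAT CCG TAT TCA TAG GCT TCA CAT GGG CTA TTT — ATG at 2, stop TAG at 8 → 9 nt; ATG at 20, stop TAG at 41 → 24 nt.
Frame 3: TGG GCT AGC GAC TCC GAA TGG CAG ACC ATC CGT ATT CAT AGG CTT CAC ATG GGC TAT TTT — no ATG→stop ORF.
Longest: frame 2, positions 20–43, 24 nt = 8 codons = 7 aa. → 7 amino acids.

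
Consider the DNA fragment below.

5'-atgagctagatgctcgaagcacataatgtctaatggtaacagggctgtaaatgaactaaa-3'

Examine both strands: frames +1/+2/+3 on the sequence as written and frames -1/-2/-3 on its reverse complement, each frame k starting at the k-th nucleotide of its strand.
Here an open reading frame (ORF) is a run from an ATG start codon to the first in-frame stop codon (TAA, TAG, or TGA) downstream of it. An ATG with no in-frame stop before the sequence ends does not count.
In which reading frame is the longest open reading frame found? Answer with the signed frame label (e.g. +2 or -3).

+1

Reverse complement (5'→3'): TTTAGTTCATTTACAGCCCTGTTACCATTAGACATTATGTGCTTCGAGCATCTAGCTCAT
Frame +1: ATG AGC TAG ATG CTC GAA GCA CAT AAT GTC TAA TGG TAA CAG GGC TGT AAA TGA ACT AAA — ATG at 1, stop TAG at 7 → 9 nt; ATG at 10, stop TAA at 31 → 24 nt.
Frame +2: TGA GCT AGA TGC TCG AAG CAC ATA ATG TCT AAT GGT AAC AGG GCT GTA AAT GAA CTA — no ATG→stop ORF.
Frame +3: GAG CTA GAT GCT CGA AGC ACA TAA TGT CTA ATG GTA ACA GGG CTG TAA ATG AAC TAA — ATG at 33, stop TAA at 48 → 18 nt; ATG at 51, stop TAA at 57 → 9 nt.
Frame -1: TTT AGT TCA TTT ACA GCC CTG TTA CCA TTA GAC ATT ATG TGC TTC GAG CAT CTA GCT CAT — no ATG→stop ORF.
Frame -2: TTA GTT CAT TTA CAG CCC TGT TAC CAT TAG ACA TTA TGT GCT TCG AGC ATC TAG CTC — no ATG→stop ORF.
Frame -3: TAG TTC ATT TAC AGC CCT GTT ACC ATT AGA CAT TAT GTG CTT CGA GCA TCT AGC TCA — no ATG→stop ORF.
Longest ORF is 24 nt in frame +1 (positions 10–33).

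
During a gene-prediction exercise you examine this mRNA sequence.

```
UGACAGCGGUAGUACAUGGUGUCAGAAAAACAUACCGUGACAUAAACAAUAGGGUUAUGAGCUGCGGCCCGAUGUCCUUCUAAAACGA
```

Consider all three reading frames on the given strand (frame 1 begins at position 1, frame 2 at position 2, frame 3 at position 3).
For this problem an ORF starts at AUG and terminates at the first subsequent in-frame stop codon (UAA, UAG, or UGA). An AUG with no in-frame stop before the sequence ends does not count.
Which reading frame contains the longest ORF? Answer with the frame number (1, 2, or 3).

Frame 1: UGA CAG CGG UAG UAC AUG GUG UCA GAA AAA CAU ACC GUG ACA UAA ACA AUA GGG UUA UGA GCU GCG GCC CGA UGU CCU UCU AAA ACG — AUG at 16, stop UAA at 43 → 30 nt.
Frame 2: GAC AGC GGU AGU ACA UGG UGU CAG AAA AAC AUA CCG UGA CAU AAA CAA UAG GGU UAU GAG CUG CGG CCC GAU GUC CUU CUA AAA CGA — no AUG→stop ORF.
Frame 3: ACA GCG GUA GUA CAU GGU GUC AGA AAA ACA UAC CGU GAC AUA AAC AAU AGG GUU AUG AGC UGC GGC CCG AUG UCC UUC UAA AAC — AUG at 57, stop UAA at 81 → 27 nt; AUG at 72, stop UAA at 81 → 12 nt.
Longest ORF is 30 nt in frame 1 (positions 16–45).

1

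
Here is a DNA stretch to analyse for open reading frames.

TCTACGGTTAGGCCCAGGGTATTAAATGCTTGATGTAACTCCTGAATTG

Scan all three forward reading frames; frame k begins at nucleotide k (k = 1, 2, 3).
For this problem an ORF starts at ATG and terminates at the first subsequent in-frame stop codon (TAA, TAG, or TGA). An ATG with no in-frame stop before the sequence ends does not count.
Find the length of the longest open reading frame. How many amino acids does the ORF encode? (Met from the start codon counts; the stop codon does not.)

Frame 1: TCT ACG GTT AGG CCC AGG GTA TTA AAT GCT TGA TGT AAC TCC TGA ATT — no ATG→stop ORF.
Frame 2: CTA CGG TTA GGC CCA GGG TAT TAA ATG CTT GAT GTA ACT CCT GAA TTG — no ATG→stop ORF.
Frame 3: TAC GGT TAG GCC CAG GGT ATT AAA TGC TTG ATG TAA CTC CTG AAT — ATG at 33, stop TAA at 36 → 6 nt.
Longest: frame 3, positions 33–38, 6 nt = 2 codons = 1 aa. → 1 amino acids.

1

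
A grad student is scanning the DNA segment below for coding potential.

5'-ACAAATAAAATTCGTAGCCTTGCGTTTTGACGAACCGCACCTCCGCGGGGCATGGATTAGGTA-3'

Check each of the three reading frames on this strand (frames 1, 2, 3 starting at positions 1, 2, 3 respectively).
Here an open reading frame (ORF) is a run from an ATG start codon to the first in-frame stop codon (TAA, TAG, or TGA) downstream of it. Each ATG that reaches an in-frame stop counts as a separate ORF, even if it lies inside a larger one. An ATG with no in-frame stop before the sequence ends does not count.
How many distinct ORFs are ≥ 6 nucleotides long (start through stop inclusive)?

1

Frame 1: ACA AAT AAA ATT CGT AGC CTT GCG TTT TGA CGA ACC GCA CCT CCG CGG GGC ATG GAT TAG GTA — ATG at 52, stop TAG at 58 → 9 nt.
Frame 2: CAA ATA AAA TTC GTA GCC TTG CGT TTT GAC GAA CCG CAC CTC CGC GGG GCA TGG ATT AGG — no ATG→stop ORF.
Frame 3: AAA TAA AAT TCG TAG CCT TGC GTT TTG ACG AAC CGC ACC TCC GCG GGG CAT GGA TTA GGT — no ATG→stop ORF.
ORFs ≥ 6 nucleotides: frame 1 52–60 (9 nucleotides). Count = 1.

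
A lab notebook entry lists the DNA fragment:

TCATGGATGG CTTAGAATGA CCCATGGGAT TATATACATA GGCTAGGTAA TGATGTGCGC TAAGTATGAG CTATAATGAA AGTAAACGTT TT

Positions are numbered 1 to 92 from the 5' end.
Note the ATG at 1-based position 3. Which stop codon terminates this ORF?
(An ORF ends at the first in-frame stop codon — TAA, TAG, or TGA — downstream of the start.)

TGA

Codons from position 3: ATG (3–5), GAT (6–8), GGC (9–11), TTA (12–14), GAA (15–17), TGA (18–20).
The first in-frame stop codon is TGA.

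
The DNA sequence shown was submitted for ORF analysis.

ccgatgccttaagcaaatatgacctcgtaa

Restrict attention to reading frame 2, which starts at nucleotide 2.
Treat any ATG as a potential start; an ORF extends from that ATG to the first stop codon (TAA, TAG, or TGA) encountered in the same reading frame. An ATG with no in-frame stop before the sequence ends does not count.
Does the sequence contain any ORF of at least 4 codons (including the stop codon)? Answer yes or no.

no

Frame 2: CGA TGC CTT AAG CAA ATA TGA CCT CGT — no ATG→stop ORF.
Largest ORF found is 0 codons < 4, so no.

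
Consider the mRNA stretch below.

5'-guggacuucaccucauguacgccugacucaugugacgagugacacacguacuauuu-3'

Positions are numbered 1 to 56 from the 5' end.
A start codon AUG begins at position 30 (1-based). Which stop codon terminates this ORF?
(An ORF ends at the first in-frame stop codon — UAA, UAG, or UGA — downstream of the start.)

Codons from position 30: AUG (30–32), UGA (33–35).
The first in-frame stop codon is UGA.

UGA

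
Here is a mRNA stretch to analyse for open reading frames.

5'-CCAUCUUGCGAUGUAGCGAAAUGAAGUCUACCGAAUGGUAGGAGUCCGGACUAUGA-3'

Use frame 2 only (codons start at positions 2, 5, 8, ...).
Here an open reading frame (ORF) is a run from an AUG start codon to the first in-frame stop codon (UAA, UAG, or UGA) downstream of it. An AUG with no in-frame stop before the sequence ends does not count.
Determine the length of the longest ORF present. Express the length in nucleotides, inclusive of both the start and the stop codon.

Frame 2: CAU CUU GCG AUG UAG CGA AAU GAA GUC UAC CGA AUG GUA GGA GUC CGG ACU AUG — AUG at 11, stop UAG at 14 → 6 nt.
Longest: frame 2, positions 11–16, 6 nt = 2 codons = 1 aa. → 6 nucleotides.

6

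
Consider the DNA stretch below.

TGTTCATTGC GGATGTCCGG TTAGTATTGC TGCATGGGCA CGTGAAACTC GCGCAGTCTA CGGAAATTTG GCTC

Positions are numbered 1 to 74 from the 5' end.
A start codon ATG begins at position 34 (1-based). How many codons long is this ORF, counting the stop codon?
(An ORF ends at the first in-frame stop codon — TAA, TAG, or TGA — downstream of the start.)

4

Codons from position 34: ATG (34–36), GGC (37–39), ACG (40–42), TGA (43–45).
TGA is the first in-frame stop; that's 4 codons including the stop.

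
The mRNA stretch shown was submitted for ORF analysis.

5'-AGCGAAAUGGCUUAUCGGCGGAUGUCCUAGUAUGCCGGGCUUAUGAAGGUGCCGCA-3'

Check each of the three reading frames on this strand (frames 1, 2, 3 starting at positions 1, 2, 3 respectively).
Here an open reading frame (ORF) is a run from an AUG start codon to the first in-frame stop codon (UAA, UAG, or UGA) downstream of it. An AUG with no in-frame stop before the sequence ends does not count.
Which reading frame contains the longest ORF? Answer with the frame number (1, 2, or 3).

1

Frame 1: AGC GAA AUG GCU UAU CGG CGG AUG UCC UAG UAU GCC GGG CUU AUG AAG GUG CCG — AUG at 7, stop UAG at 28 → 24 nt; AUG at 22, stop UAG at 28 → 9 nt.
Frame 2: GCG AAA UGG CUU AUC GGC GGA UGU CCU AGU AUG CCG GGC UUA UGA AGG UGC CGC — AUG at 32, stop UGA at 44 → 15 nt.
Frame 3: CGA AAU GGC UUA UCG GCG GAU GUC CUA GUA UGC CGG GCU UAU GAA GGU GCC GCA — no AUG→stop ORF.
Longest ORF is 24 nt in frame 1 (positions 7–30).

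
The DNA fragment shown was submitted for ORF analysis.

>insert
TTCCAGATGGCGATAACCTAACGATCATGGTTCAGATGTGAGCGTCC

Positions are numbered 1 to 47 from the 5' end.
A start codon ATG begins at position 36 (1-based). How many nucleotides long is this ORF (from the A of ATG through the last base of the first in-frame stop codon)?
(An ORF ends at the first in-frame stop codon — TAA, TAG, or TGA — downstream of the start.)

6

Codons from position 36: ATG (36–38), TGA (39–41).
TGA is the first in-frame stop; ORF spans 36–41, 6 nucleotides.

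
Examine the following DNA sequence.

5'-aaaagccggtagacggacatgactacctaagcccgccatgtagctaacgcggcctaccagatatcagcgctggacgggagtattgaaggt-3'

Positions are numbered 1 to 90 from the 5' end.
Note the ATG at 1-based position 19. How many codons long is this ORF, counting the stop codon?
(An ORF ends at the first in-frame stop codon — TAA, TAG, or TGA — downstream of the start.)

4

Codons from position 19: ATG (19–21), ACT (22–24), ACC (25–27), TAA (28–30).
TAA is the first in-frame stop; that's 4 codons including the stop.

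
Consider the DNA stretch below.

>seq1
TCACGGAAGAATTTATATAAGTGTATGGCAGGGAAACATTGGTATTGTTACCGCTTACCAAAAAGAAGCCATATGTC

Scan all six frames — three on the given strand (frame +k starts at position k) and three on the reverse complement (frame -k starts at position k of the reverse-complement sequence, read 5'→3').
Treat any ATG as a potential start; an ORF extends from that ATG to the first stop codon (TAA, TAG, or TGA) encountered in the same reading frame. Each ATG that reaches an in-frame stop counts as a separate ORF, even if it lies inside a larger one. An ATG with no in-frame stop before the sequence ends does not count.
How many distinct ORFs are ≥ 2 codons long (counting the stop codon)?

Reverse complement (5'→3'): GACATATGGCTTCTTTTTGGTAAGCGGTAACAATACCAATGTTTCCCTGCCATACACTTATATAAATTCTTCCGTGA
Frame +1: TCA CGG AAG AAT TTA TAT AAG TGT ATG GCA GGG AAA CAT TGG TAT TGT TAC CGC TTA CCA AAA AGA AGC CAT ATG — no ATG→stop ORF.
Frame +2: CAC GGA AGA ATT TAT ATA AGT GTA TGG CAG GGA AAC ATT GGT ATT GTT ACC GCT TAC CAA AAA GAA GCC ATA TGT — no ATG→stop ORF.
Frame +3: ACG GAA GAA TTT ATA TAA GTG TAT GGC AGG GAA ACA TTG GTA TTG TTA CCG CTT ACC AAA AAG AAG CCA TAT GTC — no ATG→stop ORF.
Frame -1: GAC ATA TGG CTT CTT TTT GGT AAG CGG TAA CAA TAC CAA TGT TTC CCT GCC ATA CAC TTA TAT AAA TTC TTC CGT — no ATG→stop ORF.
Frame -2: ACA TAT GGC TTC TTT TTG GTA AGC GGT AAC AAT ACC AAT GTT TCC CTG CCA TAC ACT TAT ATA AAT TCT TCC GTG — no ATG→stop ORF.
Frame -3: CAT ATG GCT TCT TTT TGG TAA GCG GTA ACA ATA CCA ATG TTT CCC TGC CAT ACA CTT ATA TAA ATT CTT CCG TGA — ATG at 6, stop TAA at 21 → 18 nt; ATG at 39, stop TAA at 63 → 27 nt.
ORFs ≥ 2 codons: frame -3 6–23 (6 codons), frame -3 39–65 (9 codons). Count = 2.

2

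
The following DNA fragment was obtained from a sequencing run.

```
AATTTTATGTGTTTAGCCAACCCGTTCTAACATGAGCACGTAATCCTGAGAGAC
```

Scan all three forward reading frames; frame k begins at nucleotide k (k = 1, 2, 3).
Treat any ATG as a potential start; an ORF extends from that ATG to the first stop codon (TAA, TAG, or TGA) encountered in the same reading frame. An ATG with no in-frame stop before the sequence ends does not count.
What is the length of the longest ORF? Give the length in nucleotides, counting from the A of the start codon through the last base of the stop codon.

24

Frame 1: AAT TTT ATG TGT TTA GCC AAC CCG TTC TAA CAT GAG CAC GTA ATC CTG AGA GAC — ATG at 7, stop TAA at 28 → 24 nt.
Frame 2: ATT TTA TGT GTT TAG CCA ACC CGT TCT AAC ATG AGC ACG TAA TCC TGA GAG — ATG at 32, stop TAA at 41 → 12 nt.
Frame 3: TTT TAT GTG TTT AGC CAA CCC GTT CTA ACA TGA GCA CGT AAT CCT GAG AGA — no ATG→stop ORF.
Longest: frame 1, positions 7–30, 24 nt = 8 codons = 7 aa. → 24 nucleotides.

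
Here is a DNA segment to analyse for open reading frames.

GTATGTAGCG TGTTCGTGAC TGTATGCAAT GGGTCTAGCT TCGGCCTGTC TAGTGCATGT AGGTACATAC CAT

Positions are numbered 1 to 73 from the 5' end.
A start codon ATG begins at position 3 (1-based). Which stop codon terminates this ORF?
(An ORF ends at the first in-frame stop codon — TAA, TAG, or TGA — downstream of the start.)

TAG

Codons from position 3: ATG (3–5), TAG (6–8).
The first in-frame stop codon is TAG.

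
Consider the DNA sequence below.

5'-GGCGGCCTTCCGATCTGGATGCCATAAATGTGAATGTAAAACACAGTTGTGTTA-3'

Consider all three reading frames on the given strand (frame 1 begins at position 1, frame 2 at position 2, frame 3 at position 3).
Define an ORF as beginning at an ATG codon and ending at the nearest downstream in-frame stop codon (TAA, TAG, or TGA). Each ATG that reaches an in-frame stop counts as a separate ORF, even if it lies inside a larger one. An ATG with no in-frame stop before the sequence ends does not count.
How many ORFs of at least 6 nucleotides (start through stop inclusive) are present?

Frame 1: GGC GGC CTT CCG ATC TGG ATG CCA TAA ATG TGA ATG TAA AAC ACA GTT GTG TTA — ATG at 19, stop TAA at 25 → 9 nt; ATG at 28, stop TGA at 31 → 6 nt; ATG at 34, stop TAA at 37 → 6 nt.
Frame 2: GCG GCC TTC CGA TCT GGA TGC CAT AAA TGT GAA TGT AAA ACA CAG TTG TGT — no ATG→stop ORF.
Frame 3: CGG CCT TCC GAT CTG GAT GCC ATA AAT GTG AAT GTA AAA CAC AGT TGT GTT — no ATG→stop ORF.
ORFs ≥ 6 nucleotides: frame 1 19–27 (9 nucleotides), frame 1 28–33 (6 nucleotides), frame 1 34–39 (6 nucleotides). Count = 3.

3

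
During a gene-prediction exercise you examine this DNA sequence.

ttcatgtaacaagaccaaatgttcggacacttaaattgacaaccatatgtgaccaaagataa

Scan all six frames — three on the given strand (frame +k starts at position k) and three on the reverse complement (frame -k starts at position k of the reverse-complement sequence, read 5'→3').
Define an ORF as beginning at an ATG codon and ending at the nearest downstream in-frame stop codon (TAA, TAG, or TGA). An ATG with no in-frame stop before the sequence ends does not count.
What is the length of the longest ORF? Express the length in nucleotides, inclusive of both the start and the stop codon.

Reverse complement (5'→3'): TTATCTTTGGTCACATATGGTTGTCAATTTAAGTGTCCGAACATTTGGTCTTGTTACATGAA
Frame +1: TTC ATG TAA CAA GAC CAA ATG TTC GGA CAC TTA AAT TGA CAA CCA TAT GTG ACC AAA GAT — ATG at 4, stop TAA at 7 → 6 nt; ATG at 19, stop TGA at 37 → 21 nt.
Frame +2: TCA TGT AAC AAG ACC AAA TGT TCG GAC ACT TAA ATT GAC AAC CAT ATG TGA CCA AAG ATA — ATG at 47, stop TGA at 50 → 6 nt.
Frame +3: CAT GTA ACA AGA CCA AAT GTT CGG ACA CTT AAA TTG ACA ACC ATA TGT GAC CAA AGA TAA — no ATG→stop ORF.
Frame -1: TTA TCT TTG GTC ACA TAT GGT TGT CAA TTT AAG TGT CCG AAC ATT TGG TCT TGT TAC ATG — no ATG→stop ORF.
Frame -2: TAT CTT TGG TCA CAT ATG GTT GTC AAT TTA AGT GTC CGA ACA TTT GGT CTT GTT ACA TGA — ATG at 17, stop TGA at 59 → 45 nt.
Frame -3: ATC TTT GGT CAC ATA TGG TTG TCA ATT TAA GTG TCC GAA CAT TTG GTC TTG TTA CAT GAA — no ATG→stop ORF.
Longest: frame -2, positions 17–61, 45 nt = 15 codons = 14 aa. → 45 nucleotides.

45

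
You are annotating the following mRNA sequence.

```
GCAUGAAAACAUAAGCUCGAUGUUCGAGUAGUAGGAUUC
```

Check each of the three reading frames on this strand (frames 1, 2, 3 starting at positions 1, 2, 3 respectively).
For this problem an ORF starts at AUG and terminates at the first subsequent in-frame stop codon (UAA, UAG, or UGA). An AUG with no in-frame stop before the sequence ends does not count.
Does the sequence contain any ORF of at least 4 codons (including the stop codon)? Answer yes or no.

Frame 1: GCA UGA AAA CAU AAG CUC GAU GUU CGA GUA GUA GGA UUC — no AUG→stop ORF.
Frame 2: CAU GAA AAC AUA AGC UCG AUG UUC GAG UAG UAG GAU — AUG at 20, stop UAG at 29 → 12 nt.
Frame 3: AUG AAA ACA UAA GCU CGA UGU UCG AGU AGU AGG AUU — AUG at 3, stop UAA at 12 → 12 nt.
Frame 2 has an ORF of 4 codons (positions 20–31) ≥ 4, so yes.

yes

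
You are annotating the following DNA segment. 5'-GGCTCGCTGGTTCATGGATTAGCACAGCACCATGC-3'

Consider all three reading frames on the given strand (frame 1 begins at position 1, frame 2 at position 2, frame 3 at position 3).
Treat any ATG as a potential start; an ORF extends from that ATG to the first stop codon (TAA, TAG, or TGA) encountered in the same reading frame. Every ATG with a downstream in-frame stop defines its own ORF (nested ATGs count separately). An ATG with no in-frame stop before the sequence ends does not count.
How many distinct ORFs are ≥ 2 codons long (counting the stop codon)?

Frame 1: GGC TCG CTG GTT CAT GGA TTA GCA CAG CAC CAT — no ATG→stop ORF.
Frame 2: GCT CGC TGG TTC ATG GAT TAG CAC AGC ACC ATG — ATG at 14, stop TAG at 20 → 9 nt.
Frame 3: CTC GCT GGT TCA TGG ATT AGC ACA GCA CCA TGC — no ATG→stop ORF.
ORFs ≥ 2 codons: frame 2 14–22 (3 codons). Count = 1.

1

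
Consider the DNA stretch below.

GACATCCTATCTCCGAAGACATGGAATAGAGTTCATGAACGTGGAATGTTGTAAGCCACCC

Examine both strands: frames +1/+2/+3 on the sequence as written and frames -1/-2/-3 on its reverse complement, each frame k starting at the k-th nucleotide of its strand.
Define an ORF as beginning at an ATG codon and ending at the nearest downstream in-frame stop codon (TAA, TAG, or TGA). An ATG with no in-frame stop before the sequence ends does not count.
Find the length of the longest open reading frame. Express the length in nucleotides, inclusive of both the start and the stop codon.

30

Reverse complement (5'→3'): GGGTGGCTTACAACATTCCACGTTCATGAACTCTATTCCATGTCTTCGGAGATAGGATGTC
Frame +1: GAC ATC CTA TCT CCG AAG ACA TGG AAT AGA GTT CAT GAA CGT GGA ATG TTG TAA GCC ACC — ATG at 46, stop TAA at 52 → 9 nt.
Frame +2: ACA TCC TAT CTC CGA AGA CAT GGA ATA GAG TTC ATG AAC GTG GAA TGT TGT AAG CCA CCC — no ATG→stop ORF.
Frame +3: CAT CCT ATC TCC GAA GAC ATG GAA TAG AGT TCA TGA ACG TGG AAT GTT GTA AGC CAC — ATG at 21, stop TAG at 27 → 9 nt.
Frame -1: GGG TGG CTT ACA ACA TTC CAC GTT CAT GAA CTC TAT TCC ATG TCT TCG GAG ATA GGA TGT — no ATG→stop ORF.
Frame -2: GGT GGC TTA CAA CAT TCC ACG TTC ATG AAC TCT ATT CCA TGT CTT CGG AGA TAG GAT GTC — ATG at 26, stop TAG at 53 → 30 nt.
Frame -3: GTG GCT TAC AAC ATT CCA CGT TCA TGA ACT CTA TTC CAT GTC TTC GGA GAT AGG ATG — no ATG→stop ORF.
Longest: frame -2, positions 26–55, 30 nt = 10 codons = 9 aa. → 30 nucleotides.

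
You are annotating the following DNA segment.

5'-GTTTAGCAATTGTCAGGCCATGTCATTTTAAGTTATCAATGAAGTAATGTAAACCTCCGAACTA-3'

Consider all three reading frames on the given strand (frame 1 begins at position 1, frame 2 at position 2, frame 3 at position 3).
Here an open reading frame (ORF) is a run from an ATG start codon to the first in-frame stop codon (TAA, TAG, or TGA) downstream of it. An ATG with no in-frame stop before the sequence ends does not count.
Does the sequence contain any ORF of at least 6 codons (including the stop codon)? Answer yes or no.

no

Frame 1: GTT TAG CAA TTG TCA GGC CAT GTC ATT TTA AGT TAT CAA TGA AGT AAT GTA AAC CTC CGA ACT — no ATG→stop ORF.
Frame 2: TTT AGC AAT TGT CAG GCC ATG TCA TTT TAA GTT ATC AAT GAA GTA ATG TAA ACC TCC GAA CTA — ATG at 20, stop TAA at 29 → 12 nt; ATG at 47, stop TAA at 50 → 6 nt.
Frame 3: TTA GCA ATT GTC AGG CCA TGT CAT TTT AAG TTA TCA ATG AAG TAA TGT AAA CCT CCG AAC — ATG at 39, stop TAA at 45 → 9 nt.
Largest ORF found is 4 codons < 6, so no.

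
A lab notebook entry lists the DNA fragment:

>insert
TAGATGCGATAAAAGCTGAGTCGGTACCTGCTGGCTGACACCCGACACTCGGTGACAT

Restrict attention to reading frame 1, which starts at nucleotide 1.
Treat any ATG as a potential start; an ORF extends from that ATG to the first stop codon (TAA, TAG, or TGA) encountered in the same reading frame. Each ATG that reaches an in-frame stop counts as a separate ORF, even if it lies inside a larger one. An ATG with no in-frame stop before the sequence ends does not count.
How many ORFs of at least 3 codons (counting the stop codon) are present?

1

Frame 1: TAG ATG CGA TAA AAG CTG AGT CGG TAC CTG CTG GCT GAC ACC CGA CAC TCG GTG ACA — ATG at 4, stop TAA at 10 → 9 nt.
ORFs ≥ 3 codons: frame 1 4–12 (3 codons). Count = 1.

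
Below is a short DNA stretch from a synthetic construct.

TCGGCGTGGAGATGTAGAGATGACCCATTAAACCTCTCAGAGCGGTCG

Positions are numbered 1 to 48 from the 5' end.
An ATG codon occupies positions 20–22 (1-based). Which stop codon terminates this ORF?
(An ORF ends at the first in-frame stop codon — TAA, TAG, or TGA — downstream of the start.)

TAA

Codons from position 20: ATG (20–22), ACC (23–25), CAT (26–28), TAA (29–31).
The first in-frame stop codon is TAA.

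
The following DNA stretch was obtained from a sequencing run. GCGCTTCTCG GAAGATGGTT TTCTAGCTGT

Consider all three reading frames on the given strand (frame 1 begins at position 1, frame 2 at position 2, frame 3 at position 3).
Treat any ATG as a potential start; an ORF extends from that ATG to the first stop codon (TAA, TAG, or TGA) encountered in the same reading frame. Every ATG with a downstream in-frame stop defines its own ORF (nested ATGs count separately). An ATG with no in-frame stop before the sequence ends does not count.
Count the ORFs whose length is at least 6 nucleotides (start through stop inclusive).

1

Frame 1: GCG CTT CTC GGA AGA TGG TTT TCT AGC TGT — no ATG→stop ORF.
Frame 2: CGC TTC TCG GAA GAT GGT TTT CTA GCT — no ATG→stop ORF.
Frame 3: GCT TCT CGG AAG ATG GTT TTC TAG CTG — ATG at 15, stop TAG at 24 → 12 nt.
ORFs ≥ 6 nucleotides: frame 3 15–26 (12 nucleotides). Count = 1.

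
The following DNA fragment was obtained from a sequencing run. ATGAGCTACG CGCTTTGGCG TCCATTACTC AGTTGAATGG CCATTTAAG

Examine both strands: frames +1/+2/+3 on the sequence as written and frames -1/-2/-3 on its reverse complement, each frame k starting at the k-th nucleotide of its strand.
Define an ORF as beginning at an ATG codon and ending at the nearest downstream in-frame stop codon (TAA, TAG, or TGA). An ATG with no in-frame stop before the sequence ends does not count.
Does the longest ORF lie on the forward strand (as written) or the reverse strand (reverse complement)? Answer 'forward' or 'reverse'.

Reverse complement (5'→3'): CTTAAATGGCCATTCAACTGAGTAATGGACGCCAAAGCGCGTAGCTCAT
Frame +1: ATG AGC TAC GCG CTT TGG CGT CCA TTA CTC AGT TGA ATG GCC ATT TAA — ATG at 1, stop TGA at 34 → 36 nt; ATG at 37, stop TAA at 46 → 12 nt.
Frame +2: TGA GCT ACG CGC TTT GGC GTC CAT TAC TCA GTT GAA TGG CCA TTT AAG — no ATG→stop ORF.
Frame +3: GAG CTA CGC GCT TTG GCG TCC ATT ACT CAG TTG AAT GGC CAT TTA — no ATG→stop ORF.
Frame -1: CTT AAA TGG CCA TTC AAC TGA GTA ATG GAC GCC AAA GCG CGT AGC TCA — no ATG→stop ORF.
Frame -2: TTA AAT GGC CAT TCA ACT GAG TAA TGG ACG CCA AAG CGC GTA GCT CAT — no ATG→stop ORF.
Frame -3: TAA ATG GCC ATT CAA CTG AGT AAT GGA CGC CAA AGC GCG TAG CTC — ATG at 6, stop TAG at 42 → 39 nt.
Forward-strand max 36 nt; reverse-strand max 39 nt. The reverse strand has the longer ORF.

reverse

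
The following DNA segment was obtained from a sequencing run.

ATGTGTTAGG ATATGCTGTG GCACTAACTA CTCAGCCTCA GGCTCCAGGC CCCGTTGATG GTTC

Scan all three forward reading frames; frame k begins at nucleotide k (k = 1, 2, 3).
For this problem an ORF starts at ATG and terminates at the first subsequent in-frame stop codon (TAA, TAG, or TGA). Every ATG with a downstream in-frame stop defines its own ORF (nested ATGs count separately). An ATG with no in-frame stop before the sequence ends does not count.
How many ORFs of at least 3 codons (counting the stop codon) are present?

Frame 1: ATG TGT TAG GAT ATG CTG TGG CAC TAA CTA CTC AGC CTC AGG CTC CAG GCC CCG TTG ATG GTT — ATG at 1, stop TAG at 7 → 9 nt; ATG at 13, stop TAA at 25 → 15 nt.
Frame 2: TGT GTT AGG ATA TGC TGT GGC ACT AAC TAC TCA GCC TCA GGC TCC AGG CCC CGT TGA TGG TTC — no ATG→stop ORF.
Frame 3: GTG TTA GGA TAT GCT GTG GCA CTA ACT ACT CAG CCT CAG GCT CCA GGC CCC GTT GAT GGT — no ATG→stop ORF.
ORFs ≥ 3 codons: frame 1 1–9 (3 codons), frame 1 13–27 (5 codons). Count = 2.

2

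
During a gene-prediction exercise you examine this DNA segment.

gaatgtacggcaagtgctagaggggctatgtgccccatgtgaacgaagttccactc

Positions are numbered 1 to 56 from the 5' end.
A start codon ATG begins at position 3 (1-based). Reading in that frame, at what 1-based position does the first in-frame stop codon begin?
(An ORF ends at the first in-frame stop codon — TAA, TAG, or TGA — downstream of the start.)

18

Codons from position 3: ATG (3–5), TAC (6–8), GGC (9–11), AAG (12–14), TGC (15–17), TAG (18–20).
TAG is a stop codon; it begins at position 18.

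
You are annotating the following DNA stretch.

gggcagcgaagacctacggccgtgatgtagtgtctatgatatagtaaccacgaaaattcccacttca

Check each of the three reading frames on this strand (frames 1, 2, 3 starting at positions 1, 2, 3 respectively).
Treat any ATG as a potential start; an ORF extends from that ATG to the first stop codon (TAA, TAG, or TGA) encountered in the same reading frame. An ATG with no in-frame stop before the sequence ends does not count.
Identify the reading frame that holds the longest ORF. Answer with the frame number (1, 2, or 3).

3

Frame 1: GGG CAG CGA AGA CCT ACG GCC GTG ATG TAG TGT CTA TGA TAT AGT AAC CAC GAA AAT TCC CAC TTC — ATG at 25, stop TAG at 28 → 6 nt.
Frame 2: GGC AGC GAA GAC CTA CGG CCG TGA TGT AGT GTC TAT GAT ATA GTA ACC ACG AAA ATT CCC ACT TCA — no ATG→stop ORF.
Frame 3: GCA GCG AAG ACC TAC GGC CGT GAT GTA GTG TCT ATG ATA TAG TAA CCA CGA AAA TTC CCA CTT — ATG at 36, stop TAG at 42 → 9 nt.
Longest ORF is 9 nt in frame 3 (positions 36–44).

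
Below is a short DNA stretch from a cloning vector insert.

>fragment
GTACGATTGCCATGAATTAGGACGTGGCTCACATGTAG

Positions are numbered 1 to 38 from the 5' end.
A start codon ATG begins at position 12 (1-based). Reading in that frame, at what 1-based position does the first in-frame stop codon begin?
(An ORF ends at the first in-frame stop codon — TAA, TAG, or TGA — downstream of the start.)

18

Codons from position 12: ATG (12–14), AAT (15–17), TAG (18–20).
TAG is a stop codon; it begins at position 18.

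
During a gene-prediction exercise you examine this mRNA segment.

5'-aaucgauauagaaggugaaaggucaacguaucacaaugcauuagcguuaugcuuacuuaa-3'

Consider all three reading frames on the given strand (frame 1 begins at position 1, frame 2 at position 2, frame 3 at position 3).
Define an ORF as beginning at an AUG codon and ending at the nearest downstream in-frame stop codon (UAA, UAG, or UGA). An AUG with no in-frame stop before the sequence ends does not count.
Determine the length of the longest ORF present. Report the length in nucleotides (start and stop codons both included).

12

Frame 1: AAU CGA UAU AGA AGG UGA AAG GUC AAC GUA UCA CAA UGC AUU AGC GUU AUG CUU ACU UAA — AUG at 49, stop UAA at 58 → 12 nt.
Frame 2: AUC GAU AUA GAA GGU GAA AGG UCA ACG UAU CAC AAU GCA UUA GCG UUA UGC UUA CUU — no AUG→stop ORF.
Frame 3: UCG AUA UAG AAG GUG AAA GGU CAA CGU AUC ACA AUG CAU UAG CGU UAU GCU UAC UUA — AUG at 36, stop UAG at 42 → 9 nt.
Longest: frame 1, positions 49–60, 12 nt = 4 codons = 3 aa. → 12 nucleotides.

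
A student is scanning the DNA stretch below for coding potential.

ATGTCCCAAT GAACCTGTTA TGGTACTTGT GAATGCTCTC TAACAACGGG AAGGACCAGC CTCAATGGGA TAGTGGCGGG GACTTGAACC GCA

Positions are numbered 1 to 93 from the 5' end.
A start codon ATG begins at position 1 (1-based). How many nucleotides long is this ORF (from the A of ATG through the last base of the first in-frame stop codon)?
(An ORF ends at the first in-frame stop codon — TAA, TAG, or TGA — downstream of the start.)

Codons from position 1: ATG (1–3), TCC (4–6), CAA (7–9), TGA (10–12).
TGA is the first in-frame stop; ORF spans 1–12, 12 nucleotides.

12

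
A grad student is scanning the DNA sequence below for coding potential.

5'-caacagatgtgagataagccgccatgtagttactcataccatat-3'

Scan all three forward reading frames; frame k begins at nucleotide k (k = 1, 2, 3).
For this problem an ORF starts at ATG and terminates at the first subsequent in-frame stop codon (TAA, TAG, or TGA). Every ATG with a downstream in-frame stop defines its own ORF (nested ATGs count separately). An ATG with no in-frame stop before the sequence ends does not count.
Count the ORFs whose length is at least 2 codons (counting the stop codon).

2

Frame 1: CAA CAG ATG TGA GAT AAG CCG CCA TGT AGT TAC TCA TAC CAT — ATG at 7, stop TGA at 10 → 6 nt.
Frame 2: AAC AGA TGT GAG ATA AGC CGC CAT GTA GTT ACT CAT ACC ATA — no ATG→stop ORF.
Frame 3: ACA GAT GTG AGA TAA GCC GCC ATG TAG TTA CTC ATA CCA TAT — ATG at 24, stop TAG at 27 → 6 nt.
ORFs ≥ 2 codons: frame 1 7–12 (2 codons), frame 3 24–29 (2 codons). Count = 2.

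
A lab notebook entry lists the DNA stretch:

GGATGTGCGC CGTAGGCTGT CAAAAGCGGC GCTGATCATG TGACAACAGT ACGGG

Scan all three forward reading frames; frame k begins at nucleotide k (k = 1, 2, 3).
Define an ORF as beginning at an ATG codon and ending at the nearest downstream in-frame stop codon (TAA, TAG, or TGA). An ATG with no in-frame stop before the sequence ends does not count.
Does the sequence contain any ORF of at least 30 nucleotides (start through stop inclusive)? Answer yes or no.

Frame 1: GGA TGT GCG CCG TAG GCT GTC AAA AGC GGC GCT GAT CAT GTG ACA ACA GTA CGG — no ATG→stop ORF.
Frame 2: GAT GTG CGC CGT AGG CTG TCA AAA GCG GCG CTG ATC ATG TGA CAA CAG TAC GGG — ATG at 38, stop TGA at 41 → 6 nt.
Frame 3: ATG TGC GCC GTA GGC TGT CAA AAG CGG CGC TGA TCA TGT GAC AAC AGT ACG — ATG at 3, stop TGA at 33 → 33 nt.
Frame 3 has an ORF of 33 nucleotides (positions 3–35) ≥ 30, so yes.

yes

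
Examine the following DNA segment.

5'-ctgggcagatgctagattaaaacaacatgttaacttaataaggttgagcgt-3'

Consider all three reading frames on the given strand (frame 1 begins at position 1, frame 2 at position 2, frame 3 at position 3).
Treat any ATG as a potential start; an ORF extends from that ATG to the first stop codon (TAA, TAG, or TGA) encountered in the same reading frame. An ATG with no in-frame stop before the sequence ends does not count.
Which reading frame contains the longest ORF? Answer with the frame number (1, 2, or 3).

Frame 1: CTG GGC AGA TGC TAG ATT AAA ACA ACA TGT TAA CTT AAT AAG GTT GAG CGT — no ATG→stop ORF.
Frame 2: TGG GCA GAT GCT AGA TTA AAA CAA CAT GTT AAC TTA ATA AGG TTG AGC — no ATG→stop ORF.
Frame 3: GGG CAG ATG CTA GAT TAA AAC AAC ATG TTA ACT TAA TAA GGT TGA GCG — ATG at 9, stop TAA at 18 → 12 nt; ATG at 27, stop TAA at 36 → 12 nt.
Longest ORF is 12 nt in frame 3 (positions 9–20).

3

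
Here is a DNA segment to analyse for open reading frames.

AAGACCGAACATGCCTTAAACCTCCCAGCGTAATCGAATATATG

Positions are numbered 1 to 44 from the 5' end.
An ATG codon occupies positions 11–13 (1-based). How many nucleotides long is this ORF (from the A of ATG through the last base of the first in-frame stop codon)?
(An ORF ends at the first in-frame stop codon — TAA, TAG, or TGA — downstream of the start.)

9

Codons from position 11: ATG (11–13), CCT (14–16), TAA (17–19).
TAA is the first in-frame stop; ORF spans 11–19, 9 nucleotides.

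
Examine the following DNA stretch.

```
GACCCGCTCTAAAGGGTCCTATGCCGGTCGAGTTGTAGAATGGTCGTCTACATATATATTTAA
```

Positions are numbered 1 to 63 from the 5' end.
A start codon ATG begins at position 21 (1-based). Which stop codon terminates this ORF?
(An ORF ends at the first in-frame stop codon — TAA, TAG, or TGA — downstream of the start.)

TAG

Codons from position 21: ATG (21–23), CCG (24–26), GTC (27–29), GAG (30–32), TTG (33–35), TAG (36–38).
The first in-frame stop codon is TAG.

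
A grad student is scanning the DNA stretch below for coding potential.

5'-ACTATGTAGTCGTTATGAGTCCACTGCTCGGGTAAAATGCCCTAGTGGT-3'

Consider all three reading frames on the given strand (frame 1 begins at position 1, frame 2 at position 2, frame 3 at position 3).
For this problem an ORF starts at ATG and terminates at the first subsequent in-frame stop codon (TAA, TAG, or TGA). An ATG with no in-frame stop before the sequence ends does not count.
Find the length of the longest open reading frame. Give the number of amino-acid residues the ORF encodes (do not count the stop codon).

Frame 1: ACT ATG TAG TCG TTA TGA GTC CAC TGC TCG GGT AAA ATG CCC TAG TGG — ATG at 4, stop TAG at 7 → 6 nt; ATG at 37, stop TAG at 43 → 9 nt.
Frame 2: CTA TGT AGT CGT TAT GAG TCC ACT GCT CGG GTA AAA TGC CCT AGT GGT — no ATG→stop ORF.
Frame 3: TAT GTA GTC GTT ATG AGT CCA CTG CTC GGG TAA AAT GCC CTA GTG — ATG at 15, stop TAA at 33 → 21 nt.
Longest: frame 3, positions 15–35, 21 nt = 7 codons = 6 aa. → 6 amino acids.

6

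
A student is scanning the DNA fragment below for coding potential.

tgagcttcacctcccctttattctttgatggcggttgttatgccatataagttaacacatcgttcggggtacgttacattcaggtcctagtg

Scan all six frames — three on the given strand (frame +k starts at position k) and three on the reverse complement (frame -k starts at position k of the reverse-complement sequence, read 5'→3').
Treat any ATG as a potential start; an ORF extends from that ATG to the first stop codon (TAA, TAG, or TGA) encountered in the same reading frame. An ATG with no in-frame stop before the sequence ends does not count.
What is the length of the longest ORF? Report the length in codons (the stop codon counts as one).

Reverse complement (5'→3'): CACTAGGACCTGAATGTAACGTACCCCGAACGATGTGTTAACTTATATGGCATAACAACCGCCATCAAAGAATAAAGGGGAGGTGAAGCTCA
Frame +1: TGA GCT TCA CCT CCC CTT TAT TCT TTG ATG GCG GTT GTT ATG CCA TAT AAG TTA ACA CAT CGT TCG GGG TAC GTT ACA TTC AGG TCC TAG — ATG at 28, stop TAG at 88 → 63 nt; ATG at 40, stop TAG at 88 → 51 nt.
Frame +2: GAG CTT CAC CTC CCC TTT ATT CTT TGA TGG CGG TTG TTA TGC CAT ATA AGT TAA CAC ATC GTT CGG GGT ACG TTA CAT TCA GGT CCT AGT — no ATG→stop ORF.
Frame +3: AGC TTC ACC TCC CCT TTA TTC TTT GAT GGC GGT TGT TAT GCC ATA TAA GTT AAC ACA TCG TTC GGG GTA CGT TAC ATT CAG GTC CTA GTG — no ATG→stop ORF.
Frame -1: CAC TAG GAC CTG AAT GTA ACG TAC CCC GAA CGA TGT GTT AAC TTA TAT GGC ATA ACA ACC GCC ATC AAA GAA TAA AGG GGA GGT GAA GCT — no ATG→stop ORF.
Frame -2: ACT AGG ACC TGA ATG TAA CGT ACC CCG AAC GAT GTG TTA ACT TAT ATG GCA TAA CAA CCG CCA TCA AAG AAT AAA GGG GAG GTG AAG CTC — ATG at 14, stop TAA at 17 → 6 nt; ATG at 47, stop TAA at 53 → 9 nt.
Frame -3: CTA GGA CCT GAA TGT AAC GTA CCC CGA ACG ATG TGT TAA CTT ATA TGG CAT AAC AAC CGC CAT CAA AGA ATA AAG GGG AGG TGA AGC TCA — ATG at 33, stop TAA at 39 → 9 nt.
Longest: frame +1, positions 28–90, 63 nt = 21 codons = 20 aa. → 21 codons.

21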